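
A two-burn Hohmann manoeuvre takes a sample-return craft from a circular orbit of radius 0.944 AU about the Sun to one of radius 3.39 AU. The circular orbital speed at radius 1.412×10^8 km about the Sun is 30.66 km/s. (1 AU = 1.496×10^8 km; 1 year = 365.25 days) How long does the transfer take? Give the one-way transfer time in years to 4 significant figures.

From the circular-orbit relation v² = μ/r at r = 1.412×10^8 km: μ = v²r = (30.66)² × 1.412×10^8 = 1.32733×10^11 km³/s².
In km: r₁ = 0.944 × 1.496×10^8 = 1.412224×10^8 km; r₂ = 3.39 × 1.496×10^8 = 5.07144×10^8 km.
Transfer-ellipse semi-major axis a_t = (r₁ + r₂)/2 = (1.412224×10^8 + 5.07144×10^8)/2 = 3.241832×10^8 km.
Transfer time t = π√(a_t³/μ) = π√((3.241832×10^8)³ / 1.32733×10^11) = 5.033×10^7 s.
Converting: 5.033×10^7 s ÷ 3.15576×10^7 s/year (365.25 × 86400) = 1.595 years.

t = 1.595 years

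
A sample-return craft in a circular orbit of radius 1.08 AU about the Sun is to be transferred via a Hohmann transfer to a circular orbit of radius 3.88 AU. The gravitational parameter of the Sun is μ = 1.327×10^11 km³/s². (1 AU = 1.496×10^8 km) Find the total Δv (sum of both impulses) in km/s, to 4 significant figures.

In km: r₁ = 1.08 × 1.496×10^8 = 1.61568×10^8 km; r₂ = 3.88 × 1.496×10^8 = 5.80448×10^8 km.
Semi-major axis of the transfer orbit: a_t = (1.61568×10^8 + 5.80448×10^8)/2 = 3.71008×10^8 km.
Circular speed at r₁: v₁ = √(μ/r₁) = √(1.327×10^11/1.61568×10^8) = 28.659 km/s.
On the transfer ellipse at r₁, v² = μ(2/r − 1/a) gives v_p = √[μ(2/r₁ − 1/a_t)] = 35.847 km/s.
First burn Δv₁ = |v_p − v₁| = 7.188 km/s.
At r₂, v₂ = √(μ/r₂) = 15.12 km/s.
Transfer-orbit speed at r₂: v_a = √[μ(2/r₂ − 1/a_t)] = 9.978 km/s.
Second burn Δv₂ = |v₂ − v_a| = 5.142 km/s.
Δv = Δv₁ + Δv₂ = 7.188 + 5.142 = 12.33 km/s.

Δv = 12.33 km/s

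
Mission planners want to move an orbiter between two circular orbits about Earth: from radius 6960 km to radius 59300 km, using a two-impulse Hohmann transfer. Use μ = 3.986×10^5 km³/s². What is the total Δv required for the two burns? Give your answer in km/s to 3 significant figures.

Transfer-ellipse semi-major axis a_t = (r₁ + r₂)/2 = (6960 + 59300)/2 = 33130 km.
At r₁ the circular-orbit speed is v₁ = √(μ/r₁) = 7.5677 km/s.
On the transfer ellipse at r₁, vis-viva gives v_p = √[μ(2/r₁ − 1/a_t)] = 10.125 km/s.
First burn Δv₁ = |v_p − v₁| = 2.557 km/s.
Circular speed at r₂: v₂ = √(μ/r₂) = 2.5926 km/s.
Transfer-orbit speed at r₂: v_a = √[μ(2/r₂ − 1/a_t)] = 1.1883 km/s.
Second burn Δv₂ = |v₂ − v_a| = 1.404 km/s.
Total Δv = Δv₁ + Δv₂ = 3.961 km/s.

Δv = 3.96 km/s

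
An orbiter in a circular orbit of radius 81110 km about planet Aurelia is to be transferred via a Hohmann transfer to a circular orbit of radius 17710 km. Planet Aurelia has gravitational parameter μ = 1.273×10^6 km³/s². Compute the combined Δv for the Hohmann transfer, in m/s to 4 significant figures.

Semi-major axis of the transfer orbit: a_t = (81110 + 17710)/2 = 49410 km.
At r₁ the circular-orbit speed is v₁ = √(μ/r₁) = 3.962 km/s.
Transfer-orbit speed at r₁ (vis-viva equation): v_a = √[μ(2/r₁ − 1/a_t)] = 2.372 km/s.
First burn Δv₁ = |v_a − v₁| = 1.590 km/s.
Circular speed at r₂: v₂ = √(μ/r₂) = 8.47822 km/s.
Transfer-orbit speed at r₂: v_p = √[μ(2/r₂ − 1/a_t)] = 10.8626 km/s.
Second burn Δv₂ = |v₂ − v_p| = 2.384 km/s.
Total Δv = Δv₁ + Δv₂ = 3.974 km/s.

Δv = 3974 m/s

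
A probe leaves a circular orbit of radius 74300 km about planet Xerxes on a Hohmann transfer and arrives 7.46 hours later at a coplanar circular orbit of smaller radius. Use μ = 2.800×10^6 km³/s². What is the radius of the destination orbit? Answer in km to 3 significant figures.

r₂ = 43600 km

Transfer time t = 7.46 hours = 26856 s, and t = π√(a_t³/μ).
So a_t = (μ t²/π²)^(1/3) = (2.800×10^6 × (26856)² / π²)^(1/3) = 58927 km.
Since a_t = (r₁ + r₂)/2, r₂ = 2a_t − r₁ = 2×58927 − 74300 = 43554 km.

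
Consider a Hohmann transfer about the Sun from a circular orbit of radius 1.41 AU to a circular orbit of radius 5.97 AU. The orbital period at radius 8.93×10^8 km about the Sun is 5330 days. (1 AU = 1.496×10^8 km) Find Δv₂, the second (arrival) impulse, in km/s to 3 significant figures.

From Kepler's third law T² = 4π²r³/μ at r = 8.93×10^8 km, T = 5330 days = 5330 × 86400 s = 4.60512×10^8 s: μ = 4π²r³/T² = 1.32566×10^11 km³/s².
In km: r₁ = 1.41 × 1.496×10^8 = 2.10936×10^8 km; r₂ = 5.97 × 1.496×10^8 = 8.93112×10^8 km.
Transfer-ellipse semi-major axis a_t = (r₁ + r₂)/2 = (2.10936×10^8 + 8.93112×10^8)/2 = 5.52024×10^8 km.
Circular speed at r = 8.93112×10^8 km: v_c = √(μ/r) = 12.183 km/s.
Transfer-orbit speed at the same r (vis-viva, a = a_t): v_t = √[μ(2/r − 1/a_t)] = 7.5311 km/s.
Δv₂ = |v_t − v_c| = |7.5311 − 12.183| = 4.652 km/s.

Δv₂ = 4.65 km/s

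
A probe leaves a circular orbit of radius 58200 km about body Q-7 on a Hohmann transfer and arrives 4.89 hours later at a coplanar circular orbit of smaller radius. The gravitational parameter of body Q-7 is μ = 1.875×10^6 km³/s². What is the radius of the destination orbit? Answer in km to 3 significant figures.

r₂ = 19600 km

Transfer time t = 4.89 hours = 17604 s, and t = π√(a_t³/μ).
So a_t = (μ t²/π²)^(1/3) = (1.875×10^6 × (17604)² / π²)^(1/3) = 38902 km.
Since a_t = (r₁ + r₂)/2, r₂ = 2a_t − r₁ = 2×38902 − 58200 = 19604 km.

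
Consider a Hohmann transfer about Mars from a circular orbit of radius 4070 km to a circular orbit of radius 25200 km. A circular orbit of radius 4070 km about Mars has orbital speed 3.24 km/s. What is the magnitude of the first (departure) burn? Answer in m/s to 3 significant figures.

From the circular-orbit relation v² = μ/r at r = 4070 km: μ = v²r = (3.24)² × 4070 = 42725.2 km³/s².
Transfer-ellipse semi-major axis a_t = (r₁ + r₂)/2 = (4070 + 25200)/2 = 14635 km.
Circular speed at r = 4070 km: v_c = √(μ/r) = 3.240 km/s.
Vis-viva on the transfer ellipse at r = 4070 km gives v_t = √[μ(2/r − 1/a_t)] = 4.252 km/s.
Δv₁ = |v_t − v_c| = |4.252 − 3.240| = 1.012 km/s.

Δv₁ = 1010 m/s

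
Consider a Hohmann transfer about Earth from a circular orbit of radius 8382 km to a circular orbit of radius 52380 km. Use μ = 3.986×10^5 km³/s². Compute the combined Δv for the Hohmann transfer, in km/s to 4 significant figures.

Δv = 3.468 km/s

Transfer-ellipse semi-major axis a_t = (r₁ + r₂)/2 = (8382 + 52380)/2 = 30381 km.
At r₁ the circular-orbit speed is v₁ = √(μ/r₁) = 6.8960 km/s.
Transfer-orbit speed at r₁ (vis-viva): v_p = √[μ(2/r₁ − 1/a_t)] = 9.0548 km/s.
First burn Δv₁ = |v_p − v₁| = 2.1588 km/s.
At r₂, v₂ = √(μ/r₂) = 2.7586 km/s.
Transfer-orbit speed at r₂: v_a = √[μ(2/r₂ − 1/a_t)] = 1.4490 km/s.
Second burn Δv₂ = |v₂ − v_a| = 1.3096 km/s.
Δv = Δv₁ + Δv₂ = 2.1588 + 1.3096 = 3.468 km/s.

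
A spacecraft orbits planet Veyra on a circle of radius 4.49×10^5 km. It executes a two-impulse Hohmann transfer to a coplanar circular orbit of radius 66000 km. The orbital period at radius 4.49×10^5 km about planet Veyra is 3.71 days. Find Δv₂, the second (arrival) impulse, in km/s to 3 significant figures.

Δv₂ = 7.36 km/s

From Kepler's third law T² = 4π²r³/μ at r = 4.49×10^5 km, T = 3.71 days = 3.71 × 86400 s = 3.20544×10^5 s: μ = 4π²r³/T² = 3.47795×10^7 km³/s².
The Hohmann ellipse has a_t = (r₁ + r₂)/2 = 2.575×10^5 km.
Circular speed at r = 66000 km: v_c = √(μ/r) = 22.956 km/s.
Vis-viva on the transfer ellipse at r = 66000 km gives v_t = √[μ(2/r − 1/a_t)] = 30.313 km/s.
Δv₂ = |v_t − v_c| = |30.313 − 22.956| = 7.357 km/s.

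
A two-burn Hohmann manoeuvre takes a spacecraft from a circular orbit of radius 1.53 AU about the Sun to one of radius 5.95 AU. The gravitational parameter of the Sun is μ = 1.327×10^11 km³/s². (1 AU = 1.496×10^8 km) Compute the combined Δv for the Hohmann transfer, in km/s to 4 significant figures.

In km: r₁ = 1.53 × 1.496×10^8 = 2.28888×10^8 km; r₂ = 5.95 × 1.496×10^8 = 8.9012×10^8 km.
Transfer-ellipse semi-major axis a_t = (r₁ + r₂)/2 = (2.28888×10^8 + 8.9012×10^8)/2 = 5.59504×10^8 km.
Circular speed at r₁: v₁ = √(μ/r₁) = √(1.327×10^11/2.28888×10^8) = 24.078 km/s.
Transfer-orbit speed at r₁ (v² = μ(2/r − 1/a)): v_p = √[μ(2/r₁ − 1/a_t)] = 30.370 km/s.
First burn Δv₁ = |v_p − v₁| = 6.292 km/s.
Circular speed at r₂: v₂ = √(μ/r₂) = 12.2099 km/s.
Transfer-orbit speed at r₂: v_a = √[μ(2/r₂ − 1/a_t)] = 7.80946 km/s.
Second burn Δv₂ = |v₂ − v_a| = 4.400 km/s.
Δv = Δv₁ + Δv₂ = 6.292 + 4.400 = 10.69 km/s.

Δv = 10.69 km/s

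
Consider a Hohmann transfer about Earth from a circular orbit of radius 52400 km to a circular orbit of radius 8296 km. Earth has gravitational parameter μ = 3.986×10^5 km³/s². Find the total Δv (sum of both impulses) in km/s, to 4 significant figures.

Transfer-ellipse semi-major axis a_t = (r₁ + r₂)/2 = (52400 + 8296)/2 = 30348 km.
Circular speed at r₁: v₁ = √(μ/r₁) = √(3.986×10^5/52400) = 2.758 km/s.
Transfer-orbit speed at r₁ (vis-viva equation): v_a = √[μ(2/r₁ − 1/a_t)] = 1.442 km/s.
First burn Δv₁ = |v_a − v₁| = 1.316 km/s.
Circular speed at r₂: v₂ = √(μ/r₂) = 6.9316 km/s.
Transfer-orbit speed at r₂: v_p = √[μ(2/r₂ − 1/a_t)] = 9.1082 km/s.
Second burn Δv₂ = |v₂ − v_p| = 2.177 km/s.
Total Δv = Δv₁ + Δv₂ = 3.493 km/s.

Δv = 3.493 km/s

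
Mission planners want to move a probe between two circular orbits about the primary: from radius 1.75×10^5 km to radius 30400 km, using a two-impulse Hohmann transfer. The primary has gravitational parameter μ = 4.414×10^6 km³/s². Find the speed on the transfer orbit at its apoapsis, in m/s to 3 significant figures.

v = 2730 m/s

Semi-major axis of the transfer orbit: a_t = (1.750×10^5 + 30400)/2 = 1.027×10^5 km.
At apoapsis, r = 1.750×10^5 km.
From the vis-viva equation, v = √[μ(2/r − 1/a_t)] = 2.732 km/s.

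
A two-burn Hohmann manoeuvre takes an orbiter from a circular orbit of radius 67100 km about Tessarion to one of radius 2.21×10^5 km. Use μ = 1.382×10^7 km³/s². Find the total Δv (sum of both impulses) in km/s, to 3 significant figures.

Δv = 5.94 km/s

Transfer-ellipse semi-major axis a_t = (r₁ + r₂)/2 = (67100 + 2.210×10^5)/2 = 1.4405×10^5 km.
Circular speed at r₁: v₁ = √(μ/r₁) = √(1.382×10^7/67100) = 14.35135 km/s.
On the transfer ellipse at r₁, v² = μ(2/r − 1/a) gives v_p = √[μ(2/r₁ − 1/a_t)] = 17.77593 km/s.
First burn Δv₁ = |v_p − v₁| = 3.4246 km/s.
Circular speed at r₂: v₂ = √(μ/r₂) = 7.9078 km/s.
Transfer-orbit speed at r₂: v_a = √[μ(2/r₂ − 1/a_t)] = 5.3971 km/s.
Second burn Δv₂ = |v₂ − v_a| = 2.5107 km/s.
Δv = Δv₁ + Δv₂ = 3.4246 + 2.5107 = 5.935 km/s.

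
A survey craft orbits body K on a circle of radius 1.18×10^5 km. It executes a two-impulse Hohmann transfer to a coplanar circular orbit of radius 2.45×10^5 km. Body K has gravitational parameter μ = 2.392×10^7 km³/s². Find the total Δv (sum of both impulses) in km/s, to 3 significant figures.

Semi-major axis of the transfer orbit: a_t = (1.180×10^5 + 2.450×10^5)/2 = 1.815×10^5 km.
At r₁ the circular-orbit speed is v₁ = √(μ/r₁) = 14.238 km/s.
On the transfer ellipse at r₁, v² = μ(2/r − 1/a) gives v_p = √[μ(2/r₁ − 1/a_t)] = 16.542 km/s.
First burn Δv₁ = |v_p − v₁| = 2.304 km/s.
At r₂, v₂ = √(μ/r₂) = 9.881 km/s.
Transfer-orbit speed at r₂: v_a = √[μ(2/r₂ − 1/a_t)] = 7.967 km/s.
Second burn Δv₂ = |v₂ − v_a| = 1.914 km/s.
Δv = Δv₁ + Δv₂ = 2.304 + 1.914 = 4.218 km/s.

Δv = 4.22 km/s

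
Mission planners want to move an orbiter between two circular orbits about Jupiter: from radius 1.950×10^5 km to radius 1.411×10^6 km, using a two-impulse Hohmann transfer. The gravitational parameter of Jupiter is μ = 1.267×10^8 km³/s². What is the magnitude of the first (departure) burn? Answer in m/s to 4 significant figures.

Semi-major axis of the transfer orbit: a_t = (1.950×10^5 + 1.411×10^6)/2 = 8.030×10^5 km.
On the circular orbit at r = 1.950×10^5 km, v_c = √(μ/r) = 25.490 km/s.
Transfer-orbit speed at the same r (vis-viva, a = a_t): v_t = √[μ(2/r − 1/a_t)] = 33.789 km/s.
Δv₁ = |v_t − v_c| = |33.789 − 25.490| = 8.299 km/s.

Δv₁ = 8299 m/s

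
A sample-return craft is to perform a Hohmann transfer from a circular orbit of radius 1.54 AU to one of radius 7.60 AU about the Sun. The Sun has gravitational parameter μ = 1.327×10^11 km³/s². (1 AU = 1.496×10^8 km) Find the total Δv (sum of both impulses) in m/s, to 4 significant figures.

In km: r₁ = 1.54 × 1.496×10^8 = 2.30384×10^8 km; r₂ = 7.60 × 1.496×10^8 = 1.13696×10^9 km.
Transfer-ellipse semi-major axis a_t = (r₁ + r₂)/2 = (2.30384×10^8 + 1.13696×10^9)/2 = 6.83672×10^8 km.
Circular speed at r₁: v₁ = √(μ/r₁) = √(1.327×10^11/2.30384×10^8) = 24.00 km/s.
Transfer-orbit speed at r₁ (vis-viva equation): v_p = √[μ(2/r₁ − 1/a_t)] = 30.95 km/s.
First burn Δv₁ = |v_p − v₁| = 6.950 km/s.
Circular speed at r₂: v₂ = √(μ/r₂) = 10.803 km/s.
Transfer-orbit speed at r₂: v_a = √[μ(2/r₂ − 1/a_t)] = 6.2714 km/s.
Second burn Δv₂ = |v₂ − v_a| = 4.532 km/s.
Δv = Δv₁ + Δv₂ = 6.950 + 4.532 = 11.48 km/s.

Δv = 11480 m/s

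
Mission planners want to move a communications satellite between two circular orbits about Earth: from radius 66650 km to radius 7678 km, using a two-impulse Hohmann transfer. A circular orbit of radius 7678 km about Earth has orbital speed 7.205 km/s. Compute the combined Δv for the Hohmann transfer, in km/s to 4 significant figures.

Δv = 3.778 km/s

From the circular-orbit relation v² = μ/r at r = 7678 km: μ = v²r = (7.205)² × 7678 = 3.98581×10^5 km³/s².
The Hohmann ellipse has a_t = (r₁ + r₂)/2 = 37164 km.
At r₁ the circular-orbit speed is v₁ = √(μ/r₁) = 2.4454 km/s.
On the transfer ellipse at r₁, vis-viva equation gives v_a = √[μ(2/r₁ − 1/a_t)] = 1.1115 km/s.
First burn Δv₁ = |v_a − v₁| = 1.334 km/s.
Circular speed at r₂: v₂ = √(μ/r₂) = 7.205 km/s.
Transfer-orbit speed at r₂: v_p = √[μ(2/r₂ − 1/a_t)] = 9.649 km/s.
Second burn Δv₂ = |v₂ − v_p| = 2.444 km/s.
Total Δv = Δv₁ + Δv₂ = 3.778 km/s.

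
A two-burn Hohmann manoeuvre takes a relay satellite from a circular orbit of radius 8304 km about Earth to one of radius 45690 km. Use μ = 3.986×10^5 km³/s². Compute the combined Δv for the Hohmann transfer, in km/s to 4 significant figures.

Δv = 3.400 km/s

The Hohmann ellipse has a_t = (r₁ + r₂)/2 = 26997 km.
At r₁ the circular-orbit speed is v₁ = √(μ/r₁) = 6.9283 km/s.
Transfer-orbit speed at r₁ (v² = μ(2/r − 1/a)): v_p = √[μ(2/r₁ − 1/a_t)] = 9.0132 km/s.
First burn Δv₁ = |v_p − v₁| = 2.0849 km/s.
Circular speed at r₂: v₂ = √(μ/r₂) = 2.9536 km/s.
Transfer-orbit speed at r₂: v_a = √[μ(2/r₂ − 1/a_t)] = 1.6381 km/s.
Second burn Δv₂ = |v₂ − v_a| = 1.3155 km/s.
Total Δv = Δv₁ + Δv₂ = 3.400 km/s.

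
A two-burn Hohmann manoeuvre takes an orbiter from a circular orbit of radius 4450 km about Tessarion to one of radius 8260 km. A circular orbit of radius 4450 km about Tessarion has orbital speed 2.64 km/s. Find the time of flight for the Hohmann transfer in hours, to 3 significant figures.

From the circular-orbit relation v² = μ/r at r = 4450 km: μ = v²r = (2.64)² × 4450 = 31014.7 km³/s².
The Hohmann ellipse has a_t = (r₁ + r₂)/2 = 6355 km.
Half the transfer-orbit period gives t = π√(a_t³/μ) = 9037 s.
Converting: 9037 s ÷ 3600 s/hour = 2.51 hours.

t = 2.51 hours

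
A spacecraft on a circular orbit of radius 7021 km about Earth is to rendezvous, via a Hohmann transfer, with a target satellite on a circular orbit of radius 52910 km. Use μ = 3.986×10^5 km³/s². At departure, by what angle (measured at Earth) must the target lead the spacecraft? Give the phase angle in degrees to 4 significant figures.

The Hohmann ellipse has a_t = (r₁ + r₂)/2 = 29965.5 km.
Transfer time t = π√(a_t³/μ) = 25810 s.
The target's mean motion on its circular orbit is ω₂ = √(μ/r₂³) = 5.188×10^-5 rad/s.
Angle swept by the target during transfer: ω₂·t = 1.339 rad = 76.72°.
Arrival is 180° from departure on the ellipse, so φ = 180° − 76.72° = 103.3°.

φ = 103.3°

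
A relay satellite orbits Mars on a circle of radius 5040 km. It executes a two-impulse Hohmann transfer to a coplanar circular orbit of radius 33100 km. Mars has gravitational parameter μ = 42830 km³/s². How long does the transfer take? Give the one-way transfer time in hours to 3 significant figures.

The Hohmann ellipse has a_t = (r₁ + r₂)/2 = 19070 km.
Transfer time t = π√(a_t³/μ) = π√((19070)³ / 42830) = 39980 s.
Converting: 39980 s ÷ 3600 s/hour = 11.1 hours.

t = 11.1 hours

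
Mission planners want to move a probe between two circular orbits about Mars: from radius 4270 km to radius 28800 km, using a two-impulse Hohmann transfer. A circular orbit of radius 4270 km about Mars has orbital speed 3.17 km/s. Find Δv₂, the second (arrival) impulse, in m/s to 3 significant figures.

From the circular-orbit relation v² = μ/r at r = 4270 km: μ = v²r = (3.17)² × 4270 = 42908.8 km³/s².
The Hohmann ellipse has a_t = (r₁ + r₂)/2 = 16535 km.
Circular speed at r = 28800 km: v_c = √(μ/r) = 1.2206 km/s.
Vis-viva on the transfer ellipse at r = 28800 km gives v_t = √[μ(2/r − 1/a_t)] = 0.62028 km/s.
Δv₂ = |v_t − v_c| = |0.62028 − 1.2206| = 0.6003 km/s.

Δv₂ = 600 m/s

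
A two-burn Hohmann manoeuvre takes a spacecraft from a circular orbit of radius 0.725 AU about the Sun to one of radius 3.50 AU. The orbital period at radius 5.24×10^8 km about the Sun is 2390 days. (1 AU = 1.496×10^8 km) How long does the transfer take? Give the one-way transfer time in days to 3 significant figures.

t = 560 days

From Kepler's third law T² = 4π²r³/μ at r = 5.24×10^8 km, T = 2390 days = 2390 × 86400 s = 2.06496×10^8 s: μ = 4π²r³/T² = 1.33208×10^11 km³/s².
In km: r₁ = 0.725 × 1.496×10^8 = 1.0846×10^8 km; r₂ = 3.50 × 1.496×10^8 = 5.236×10^8 km.
Transfer-ellipse semi-major axis a_t = (r₁ + r₂)/2 = (1.0846×10^8 + 5.236×10^8)/2 = 3.1603×10^8 km.
Transfer time t = π√(a_t³/μ) = π√((3.1603×10^8)³ / 1.33208×10^11) = 4.836×10^7 s.
Converting: 4.836×10^7 s ÷ 86400 s/day = 560 days.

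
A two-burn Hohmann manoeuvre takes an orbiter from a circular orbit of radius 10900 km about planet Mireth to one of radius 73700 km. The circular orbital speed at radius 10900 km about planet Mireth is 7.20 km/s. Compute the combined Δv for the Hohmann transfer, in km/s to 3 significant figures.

Δv = 3.67 km/s

From the circular-orbit relation v² = μ/r at r = 10900 km: μ = v²r = (7.20)² × 10900 = 5.65056×10^5 km³/s².
Transfer-ellipse semi-major axis a_t = (r₁ + r₂)/2 = (10900 + 73700)/2 = 42300 km.
At r₁ the circular-orbit speed is v₁ = √(μ/r₁) = 7.200 km/s.
On the transfer ellipse at r₁, vis-viva gives v_p = √[μ(2/r₁ − 1/a_t)] = 9.504 km/s.
First burn Δv₁ = |v_p − v₁| = 2.304 km/s.
At r₂, v₂ = √(μ/r₂) = 2.769 km/s.
Transfer-orbit speed at r₂: v_a = √[μ(2/r₂ − 1/a_t)] = 1.406 km/s.
Second burn Δv₂ = |v₂ − v_a| = 1.363 km/s.
Δv = Δv₁ + Δv₂ = 2.304 + 1.363 = 3.667 km/s.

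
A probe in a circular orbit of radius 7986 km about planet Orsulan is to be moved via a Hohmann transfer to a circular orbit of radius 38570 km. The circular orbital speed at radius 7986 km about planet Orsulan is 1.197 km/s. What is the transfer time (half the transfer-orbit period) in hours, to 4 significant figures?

t = 28.97 hours

From the circular-orbit relation v² = μ/r at r = 7986 km: μ = v²r = (1.197)² × 7986 = 11442.4 km³/s².
Semi-major axis of the transfer orbit: a_t = (7986 + 38570)/2 = 23278 km.
Half the transfer-orbit period gives t = π√(a_t³/μ) = 1.043×10^5 s.
Converting: 1.043×10^5 s ÷ 3600 s/hour = 28.97 hours.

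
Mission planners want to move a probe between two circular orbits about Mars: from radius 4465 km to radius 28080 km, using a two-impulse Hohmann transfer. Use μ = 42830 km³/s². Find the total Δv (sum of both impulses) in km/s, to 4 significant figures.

Δv = 1.559 km/s

The Hohmann ellipse has a_t = (r₁ + r₂)/2 = 16272.5 km.
Circular speed at r₁: v₁ = √(μ/r₁) = √(42830/4465) = 3.0972 km/s.
On the transfer ellipse at r₁, v² = μ(2/r − 1/a) gives v_p = √[μ(2/r₁ − 1/a_t)] = 4.0685 km/s.
First burn Δv₁ = |v_p − v₁| = 0.9713 km/s.
At r₂, v₂ = √(μ/r₂) = 1.235 km/s.
Transfer-orbit speed at r₂: v_a = √[μ(2/r₂ − 1/a_t)] = 0.6469 km/s.
Second burn Δv₂ = |v₂ − v_a| = 0.5881 km/s.
Total Δv = Δv₁ + Δv₂ = 1.559 km/s.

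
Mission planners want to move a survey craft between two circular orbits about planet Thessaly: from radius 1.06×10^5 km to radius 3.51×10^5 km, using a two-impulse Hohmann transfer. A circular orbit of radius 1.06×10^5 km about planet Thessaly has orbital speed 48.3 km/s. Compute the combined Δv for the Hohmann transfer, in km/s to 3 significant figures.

From the circular-orbit relation v² = μ/r at r = 1.06×10^5 km: μ = v²r = (48.3)² × 1.06×10^5 = 2.47286×10^8 km³/s².
Transfer-ellipse semi-major axis a_t = (r₁ + r₂)/2 = (1.060×10^5 + 3.510×10^5)/2 = 2.285×10^5 km.
Circular speed at r₁: v₁ = √(μ/r₁) = √(2.47286×10^8/1.060×10^5) = 48.300 km/s.
Transfer-orbit speed at r₁ (vis-viva): v_p = √[μ(2/r₁ − 1/a_t)] = 59.863 km/s.
First burn Δv₁ = |v_p − v₁| = 11.563 km/s.
At r₂, v₂ = √(μ/r₂) = 26.54279 km/s.
Transfer-orbit speed at r₂: v_a = √[μ(2/r₂ − 1/a_t)] = 18.07825 km/s.
Second burn Δv₂ = |v₂ − v_a| = 8.4645 km/s.
Total Δv = Δv₁ + Δv₂ = 20.03 km/s.

Δv = 20.0 km/s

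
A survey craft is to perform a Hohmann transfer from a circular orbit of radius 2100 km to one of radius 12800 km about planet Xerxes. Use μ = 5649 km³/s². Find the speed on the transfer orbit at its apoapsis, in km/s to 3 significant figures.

v = 0.353 km/s

The Hohmann ellipse has a_t = (r₁ + r₂)/2 = 7450 km.
The apoapsis of the transfer ellipse is at r = 12800 km.
Vis-viva: v = √[μ(2/r − 1/a_t)] = √[5649 × (2/12800 − 1/7450)] = 0.3527 km/s.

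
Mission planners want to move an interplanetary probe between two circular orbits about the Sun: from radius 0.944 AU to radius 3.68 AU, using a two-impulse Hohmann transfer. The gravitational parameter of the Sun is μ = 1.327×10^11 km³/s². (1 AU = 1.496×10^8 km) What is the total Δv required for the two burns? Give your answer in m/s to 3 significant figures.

Δv = 13600 m/s

In km: r₁ = 0.944 × 1.496×10^8 = 1.412224×10^8 km; r₂ = 3.68 × 1.496×10^8 = 5.50528×10^8 km.
Semi-major axis of the transfer orbit: a_t = (1.412224×10^8 + 5.50528×10^8)/2 = 3.458752×10^8 km.
Circular speed at r₁: v₁ = √(μ/r₁) = √(1.327×10^11/1.412224×10^8) = 30.65375 km/s.
Transfer-orbit speed at r₁ (v² = μ(2/r − 1/a)): v_p = √[μ(2/r₁ − 1/a_t)] = 38.67352 km/s.
First burn Δv₁ = |v_p − v₁| = 8.0198 km/s.
Circular speed at r₂: v₂ = √(μ/r₂) = 15.5255 km/s.
Transfer-orbit speed at r₂: v_a = √[μ(2/r₂ − 1/a_t)] = 9.92060 km/s.
Second burn Δv₂ = |v₂ − v_a| = 5.6049 km/s.
Δv = Δv₁ + Δv₂ = 8.0198 + 5.6049 = 13.62 km/s.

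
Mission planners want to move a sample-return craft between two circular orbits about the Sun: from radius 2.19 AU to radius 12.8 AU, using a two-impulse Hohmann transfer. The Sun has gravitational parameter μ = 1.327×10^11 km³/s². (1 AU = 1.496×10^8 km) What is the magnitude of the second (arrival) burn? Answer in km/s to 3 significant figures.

In km: r₁ = 2.19 × 1.496×10^8 = 3.27624×10^8 km; r₂ = 12.8 × 1.496×10^8 = 1.91488×10^9 km.
Semi-major axis of the transfer orbit: a_t = (3.27624×10^8 + 1.91488×10^9)/2 = 1.121252×10^9 km.
On the circular orbit at r = 1.91488×10^9 km, v_c = √(μ/r) = 8.325 km/s.
Vis-viva on the transfer ellipse at r = 1.91488×10^9 km gives v_t = √[μ(2/r − 1/a_t)] = 4.500 km/s.
Δv₂ = |v_t − v_c| = |4.500 − 8.325| = 3.825 km/s.

Δv₂ = 3.82 km/s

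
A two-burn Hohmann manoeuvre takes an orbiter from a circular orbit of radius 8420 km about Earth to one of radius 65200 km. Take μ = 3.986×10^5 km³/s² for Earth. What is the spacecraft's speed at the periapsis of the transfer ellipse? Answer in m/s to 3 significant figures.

Semi-major axis of the transfer orbit: a_t = (8420 + 65200)/2 = 36810 km.
The periapsis of the transfer ellipse is at r = 8420 km.
From the vis-viva equation, v = √[μ(2/r − 1/a_t)] = 9.157 km/s.

v = 9160 m/s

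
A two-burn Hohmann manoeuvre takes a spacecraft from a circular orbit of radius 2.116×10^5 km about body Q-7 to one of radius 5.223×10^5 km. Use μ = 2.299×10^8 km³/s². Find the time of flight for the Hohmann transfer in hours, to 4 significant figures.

t = 12.79 hours

Semi-major axis of the transfer orbit: a_t = (2.116×10^5 + 5.223×10^5)/2 = 3.6695×10^5 km.
Half the transfer-orbit period gives t = π√(a_t³/μ) = 46060 s.
Converting: 46060 s ÷ 3600 s/hour = 12.79 hours.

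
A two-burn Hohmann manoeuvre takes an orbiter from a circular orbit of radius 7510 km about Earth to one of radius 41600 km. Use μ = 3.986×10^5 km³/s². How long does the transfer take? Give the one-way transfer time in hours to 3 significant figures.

Semi-major axis of the transfer orbit: a_t = (7510 + 41600)/2 = 24555 km.
Half the transfer-orbit period gives t = π√(a_t³/μ) = 19150 s.
Converting: 19150 s ÷ 3600 s/hour = 5.32 hours.

t = 5.32 hours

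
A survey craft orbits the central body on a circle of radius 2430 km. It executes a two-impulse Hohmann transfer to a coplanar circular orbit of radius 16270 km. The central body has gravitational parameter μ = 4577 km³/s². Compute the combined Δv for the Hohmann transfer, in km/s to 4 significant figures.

Δv = 0.6980 km/s

The Hohmann ellipse has a_t = (r₁ + r₂)/2 = 9350 km.
Circular speed at r₁: v₁ = √(μ/r₁) = √(4577/2430) = 1.372 km/s.
Transfer-orbit speed at r₁ (vis-viva equation): v_p = √[μ(2/r₁ − 1/a_t)] = 1.810 km/s.
First burn Δv₁ = |v_p − v₁| = 0.4380 km/s.
At r₂, v₂ = √(μ/r₂) = 0.5304 km/s.
Transfer-orbit speed at r₂: v_a = √[μ(2/r₂ − 1/a_t)] = 0.2704 km/s.
Second burn Δv₂ = |v₂ − v_a| = 0.2600 km/s.
Δv = Δv₁ + Δv₂ = 0.4380 + 0.2600 = 0.6980 km/s.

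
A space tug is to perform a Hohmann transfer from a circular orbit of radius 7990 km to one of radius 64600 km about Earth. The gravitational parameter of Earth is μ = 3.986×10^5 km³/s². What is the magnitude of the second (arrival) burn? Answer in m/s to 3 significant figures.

Δv₂ = 1320 m/s

The Hohmann ellipse has a_t = (r₁ + r₂)/2 = 36295 km.
Circular speed at r = 64600 km: v_c = √(μ/r) = 2.484 km/s.
Vis-viva on the transfer ellipse at r = 64600 km gives v_t = √[μ(2/r − 1/a_t)] = 1.165 km/s.
Δv₂ = |v_t − v_c| = |1.165 − 2.484| = 1.319 km/s.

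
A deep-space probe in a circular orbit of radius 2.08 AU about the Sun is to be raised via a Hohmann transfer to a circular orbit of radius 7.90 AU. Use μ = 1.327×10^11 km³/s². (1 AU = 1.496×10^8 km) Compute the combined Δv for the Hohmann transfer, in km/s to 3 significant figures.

In km: r₁ = 2.08 × 1.496×10^8 = 3.11168×10^8 km; r₂ = 7.90 × 1.496×10^8 = 1.18184×10^9 km.
Transfer-ellipse semi-major axis a_t = (r₁ + r₂)/2 = (3.11168×10^8 + 1.18184×10^9)/2 = 7.46504×10^8 km.
Circular speed at r₁: v₁ = √(μ/r₁) = √(1.327×10^11/3.11168×10^8) = 20.651 km/s.
Transfer-orbit speed at r₁ (v² = μ(2/r − 1/a)): v_p = √[μ(2/r₁ − 1/a_t)] = 25.984 km/s.
First burn Δv₁ = |v_p − v₁| = 5.333 km/s.
Circular speed at r₂: v₂ = √(μ/r₂) = 10.596 km/s.
Transfer-orbit speed at r₂: v_a = √[μ(2/r₂ − 1/a_t)] = 6.8413 km/s.
Second burn Δv₂ = |v₂ − v_a| = 3.755 km/s.
Total Δv = Δv₁ + Δv₂ = 9.088 km/s.

Δv = 9.09 km/s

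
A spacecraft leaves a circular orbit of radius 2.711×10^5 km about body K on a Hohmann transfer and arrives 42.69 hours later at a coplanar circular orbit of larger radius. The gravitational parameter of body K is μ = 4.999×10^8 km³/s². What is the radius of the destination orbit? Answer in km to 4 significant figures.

Transfer time t = 42.69 hours = 1.53684×10^5 s, and t = π√(a_t³/μ).
So a_t = (μ t²/π²)^(1/3) = (4.999×10^8 × (1.53684×10^5)² / π²)^(1/3) = 1.0616×10^6 km.
Since a_t = (r₁ + r₂)/2, r₂ = 2a_t − r₁ = 2×1.0616×10^6 − 2.711×10^5 = 1.8521×10^6 km.

r₂ = 1.852×10^6 km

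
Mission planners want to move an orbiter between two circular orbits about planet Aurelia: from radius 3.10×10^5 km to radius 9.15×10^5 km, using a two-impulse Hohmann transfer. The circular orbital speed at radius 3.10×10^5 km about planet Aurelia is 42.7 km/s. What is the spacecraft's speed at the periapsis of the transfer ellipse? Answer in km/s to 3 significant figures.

From the circular-orbit relation v² = μ/r at r = 3.10×10^5 km: μ = v²r = (42.7)² × 3.10×10^5 = 5.65220×10^8 km³/s².
Transfer-ellipse semi-major axis a_t = (r₁ + r₂)/2 = (3.100×10^5 + 9.150×10^5)/2 = 6.125×10^5 km.
The periapsis of the transfer ellipse is at r = 3.100×10^5 km.
From the vis-viva equation, v = √[μ(2/r − 1/a_t)] = 52.19 km/s.

v = 52.2 km/s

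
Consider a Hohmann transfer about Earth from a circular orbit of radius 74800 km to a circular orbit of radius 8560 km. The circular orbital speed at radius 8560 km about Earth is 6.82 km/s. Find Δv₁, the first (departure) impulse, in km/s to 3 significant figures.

Δv₁ = 1.26 km/s

From the circular-orbit relation v² = μ/r at r = 8560 km: μ = v²r = (6.82)² × 8560 = 3.98146×10^5 km³/s².
Transfer-ellipse semi-major axis a_t = (r₁ + r₂)/2 = (74800 + 8560)/2 = 41680 km.
Circular speed at r = 74800 km: v_c = √(μ/r) = 2.3071 km/s.
Vis-viva on the transfer ellipse at r = 74800 km gives v_t = √[μ(2/r − 1/a_t)] = 1.0455 km/s.
Δv₁ = |v_t − v_c| = |1.0455 − 2.3071| = 1.262 km/s.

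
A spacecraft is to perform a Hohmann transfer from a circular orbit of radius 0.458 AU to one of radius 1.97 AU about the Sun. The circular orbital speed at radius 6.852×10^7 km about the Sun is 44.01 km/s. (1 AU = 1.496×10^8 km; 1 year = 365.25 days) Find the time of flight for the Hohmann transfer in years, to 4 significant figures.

t = 0.6688 years

From the circular-orbit relation v² = μ/r at r = 6.852×10^7 km: μ = v²r = (44.01)² × 6.852×10^7 = 1.32715×10^11 km³/s².
In km: r₁ = 0.458 × 1.496×10^8 = 6.85168×10^7 km; r₂ = 1.97 × 1.496×10^8 = 2.94712×10^8 km.
The Hohmann ellipse has a_t = (r₁ + r₂)/2 = 1.816144×10^8 km.
By Kepler's third law the transfer-orbit period is T = 2π√(a_t³/μ), so t = T/2 = 2.1106×10^7 s.
Converting: 2.1106×10^7 s ÷ 3.15576×10^7 s/year (365.25 × 86400) = 0.6688 years.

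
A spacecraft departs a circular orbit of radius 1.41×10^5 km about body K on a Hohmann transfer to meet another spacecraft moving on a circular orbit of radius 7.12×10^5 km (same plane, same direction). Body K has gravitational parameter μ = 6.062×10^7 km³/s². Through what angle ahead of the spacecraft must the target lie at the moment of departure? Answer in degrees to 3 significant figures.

φ = 96.5°

Transfer-ellipse semi-major axis a_t = (r₁ + r₂)/2 = (1.410×10^5 + 7.120×10^5)/2 = 4.265×10^5 km.
The half-period of the transfer ellipse is t = π√(a_t³/μ) = 1.1239×10^5 s.
Target angular speed ω₂ = √(μ/r₂³) = 1.2959×10^-5 rad/s.
Angle swept by the target during transfer: ω₂·t = 1.4565 rad = 83.451°.
The spacecraft traverses 180° on the transfer ellipse, so the target must lead by 180° − 83.451° = 96.5°.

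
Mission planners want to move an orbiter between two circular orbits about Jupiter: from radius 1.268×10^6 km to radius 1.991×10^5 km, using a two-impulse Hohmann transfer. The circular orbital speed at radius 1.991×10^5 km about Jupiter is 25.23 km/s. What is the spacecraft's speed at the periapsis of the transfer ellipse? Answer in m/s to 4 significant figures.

From the circular-orbit relation v² = μ/r at r = 1.991×10^5 km: μ = v²r = (25.23)² × 1.991×10^5 = 1.26738×10^8 km³/s².
The Hohmann ellipse has a_t = (r₁ + r₂)/2 = 7.3355×10^5 km.
At periapsis, r = 1.991×10^5 km.
Vis-viva: v = √[μ(2/r − 1/a_t)] = √[1.26738×10^8 × (2/1.991×10^5 − 1/7.3355×10^5)] = 33.17 km/s.

v = 33170 m/s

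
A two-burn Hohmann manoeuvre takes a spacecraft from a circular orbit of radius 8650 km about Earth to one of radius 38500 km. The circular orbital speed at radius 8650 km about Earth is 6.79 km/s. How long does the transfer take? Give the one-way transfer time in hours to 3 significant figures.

t = 5.00 hours

From the circular-orbit relation v² = μ/r at r = 8650 km: μ = v²r = (6.79)² × 8650 = 3.98800×10^5 km³/s².
Transfer-ellipse semi-major axis a_t = (r₁ + r₂)/2 = (8650 + 38500)/2 = 23575 km.
Transfer time t = π√(a_t³/μ) = π√((23575)³ / 3.98800×10^5) = 18010 s.
Converting: 18010 s ÷ 3600 s/hour = 5.00 hours.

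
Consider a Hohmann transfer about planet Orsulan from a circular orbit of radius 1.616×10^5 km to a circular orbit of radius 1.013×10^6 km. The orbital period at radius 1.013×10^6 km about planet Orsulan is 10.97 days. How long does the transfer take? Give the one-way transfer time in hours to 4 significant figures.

t = 58.11 hours

From Kepler's third law T² = 4π²r³/μ at r = 1.013×10^6 km, T = 10.97 days = 10.97 × 86400 s = 9.47808×10^5 s: μ = 4π²r³/T² = 4.56822×10^7 km³/s².
Semi-major axis of the transfer orbit: a_t = (1.616×10^5 + 1.013×10^6)/2 = 5.873×10^5 km.
By Kepler's third law the transfer-orbit period is T = 2π√(a_t³/μ), so t = T/2 = 2.092×10^5 s.
Converting: 2.092×10^5 s ÷ 3600 s/hour = 58.11 hours.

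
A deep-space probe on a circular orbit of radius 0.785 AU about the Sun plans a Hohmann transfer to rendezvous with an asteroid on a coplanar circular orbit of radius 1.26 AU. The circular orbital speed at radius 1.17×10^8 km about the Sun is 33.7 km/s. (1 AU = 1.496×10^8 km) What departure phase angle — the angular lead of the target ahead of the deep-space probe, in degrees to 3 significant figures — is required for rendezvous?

φ = 48.4°

From the circular-orbit relation v² = μ/r at r = 1.17×10^8 km: μ = v²r = (33.7)² × 1.17×10^8 = 1.32876×10^11 km³/s².
In km: r₁ = 0.785 × 1.496×10^8 = 1.17436×10^8 km; r₂ = 1.26 × 1.496×10^8 = 1.88496×10^8 km.
Semi-major axis of the transfer orbit: a_t = (1.17436×10^8 + 1.88496×10^8)/2 = 1.52966×10^8 km.
The half-period of the transfer ellipse is t = π√(a_t³/μ) = 1.630×10^7 s.
The target's mean motion on its circular orbit is ω₂ = √(μ/r₂³) = 1.409×10^-7 rad/s.
Angle swept by the target during transfer: ω₂·t = 2.297 rad = 131.6°.
Arrival is 180° from departure on the ellipse, so φ = 180° − 131.6° = 48.4°.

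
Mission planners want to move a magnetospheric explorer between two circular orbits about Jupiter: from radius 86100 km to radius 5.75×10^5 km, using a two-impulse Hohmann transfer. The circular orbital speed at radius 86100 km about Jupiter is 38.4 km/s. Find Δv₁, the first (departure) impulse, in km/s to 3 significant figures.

From the circular-orbit relation v² = μ/r at r = 86100 km: μ = v²r = (38.4)² × 86100 = 1.26960×10^8 km³/s².
Transfer-ellipse semi-major axis a_t = (r₁ + r₂)/2 = (86100 + 5.750×10^5)/2 = 3.3055×10^5 km.
On the circular orbit at r = 86100 km, v_c = √(μ/r) = 38.40 km/s.
Transfer-orbit speed at the same r (vis-viva, a = a_t): v_t = √[μ(2/r − 1/a_t)] = 50.65 km/s.
Δv₁ = |v_t − v_c| = |50.65 − 38.40| = 12.25 km/s.

Δv₁ = 12.2 km/s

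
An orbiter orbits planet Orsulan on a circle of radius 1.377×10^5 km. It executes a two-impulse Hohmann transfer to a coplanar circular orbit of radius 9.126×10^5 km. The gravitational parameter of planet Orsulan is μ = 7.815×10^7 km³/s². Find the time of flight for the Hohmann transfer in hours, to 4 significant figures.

The Hohmann ellipse has a_t = (r₁ + r₂)/2 = 5.2515×10^5 km.
Transfer time t = π√(a_t³/μ) = π√((5.2515×10^5)³ / 7.815×10^7) = 1.3524×10^5 s.
Converting: 1.3524×10^5 s ÷ 3600 s/hour = 37.57 hours.

t = 37.57 hours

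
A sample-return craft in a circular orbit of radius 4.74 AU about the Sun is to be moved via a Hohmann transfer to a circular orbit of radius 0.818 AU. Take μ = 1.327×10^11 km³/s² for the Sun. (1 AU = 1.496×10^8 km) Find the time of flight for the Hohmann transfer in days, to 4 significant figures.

t = 846.1 days

In km: r₁ = 4.74 × 1.496×10^8 = 7.09104×10^8 km; r₂ = 0.818 × 1.496×10^8 = 1.223728×10^8 km.
Transfer-ellipse semi-major axis a_t = (r₁ + r₂)/2 = (7.09104×10^8 + 1.223728×10^8)/2 = 4.157384×10^8 km.
Transfer time t = π√(a_t³/μ) = π√((4.157384×10^8)³ / 1.327×10^11) = 7.310×10^7 s.
Converting: 7.310×10^7 s ÷ 86400 s/day = 846.1 days.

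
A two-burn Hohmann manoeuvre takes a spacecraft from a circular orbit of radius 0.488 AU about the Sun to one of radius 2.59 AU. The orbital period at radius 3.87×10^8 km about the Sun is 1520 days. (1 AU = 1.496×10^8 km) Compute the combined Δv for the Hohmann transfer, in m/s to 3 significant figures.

From Kepler's third law T² = 4π²r³/μ at r = 3.87×10^8 km, T = 1520 days = 1520 × 86400 s = 1.31328×10^8 s: μ = 4π²r³/T² = 1.32672×10^11 km³/s².
In km: r₁ = 0.488 × 1.496×10^8 = 7.30048×10^7 km; r₂ = 2.59 × 1.496×10^8 = 3.87464×10^8 km.
Transfer-ellipse semi-major axis a_t = (r₁ + r₂)/2 = (7.30048×10^7 + 3.87464×10^8)/2 = 2.302344×10^8 km.
At r₁ the circular-orbit speed is v₁ = √(μ/r₁) = 42.6298 km/s.
Transfer-orbit speed at r₁ (vis-viva): v_p = √[μ(2/r₁ − 1/a_t)] = 55.3024 km/s.
First burn Δv₁ = |v_p − v₁| = 12.673 km/s.
At r₂, v₂ = √(μ/r₂) = 18.5043 km/s.
Transfer-orbit speed at r₂: v_a = √[μ(2/r₂ − 1/a_t)] = 10.4199 km/s.
Second burn Δv₂ = |v₂ − v_a| = 8.0844 km/s.
Δv = Δv₁ + Δv₂ = 12.673 + 8.0844 = 20.76 km/s.

Δv = 20800 m/s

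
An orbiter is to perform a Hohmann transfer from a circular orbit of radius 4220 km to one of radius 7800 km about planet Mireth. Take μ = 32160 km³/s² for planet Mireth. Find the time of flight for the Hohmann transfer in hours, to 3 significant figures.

t = 2.27 hours

Transfer-ellipse semi-major axis a_t = (r₁ + r₂)/2 = (4220 + 7800)/2 = 6010 km.
Half the transfer-orbit period gives t = π√(a_t³/μ) = 8162 s.
Converting: 8162 s ÷ 3600 s/hour = 2.27 hours.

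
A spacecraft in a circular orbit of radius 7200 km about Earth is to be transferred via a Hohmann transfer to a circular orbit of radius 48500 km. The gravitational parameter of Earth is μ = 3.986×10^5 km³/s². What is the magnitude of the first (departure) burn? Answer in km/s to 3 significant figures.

Δv₁ = 2.38 km/s

The Hohmann ellipse has a_t = (r₁ + r₂)/2 = 27850 km.
On the circular orbit at r = 7200 km, v_c = √(μ/r) = 7.441 km/s.
Transfer-orbit speed at the same r (vis-viva, a = a_t): v_t = √[μ(2/r − 1/a_t)] = 9.819 km/s.
Δv₁ = |v_t − v_c| = |9.819 − 7.441| = 2.378 km/s.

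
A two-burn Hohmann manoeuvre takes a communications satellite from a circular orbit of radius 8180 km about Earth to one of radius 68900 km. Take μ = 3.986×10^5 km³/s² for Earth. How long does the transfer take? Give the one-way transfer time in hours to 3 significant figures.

t = 10.5 hours

Transfer-ellipse semi-major axis a_t = (r₁ + r₂)/2 = (8180 + 68900)/2 = 38540 km.
Half the transfer-orbit period gives t = π√(a_t³/μ) = 37650 s.
Converting: 37650 s ÷ 3600 s/hour = 10.5 hours.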